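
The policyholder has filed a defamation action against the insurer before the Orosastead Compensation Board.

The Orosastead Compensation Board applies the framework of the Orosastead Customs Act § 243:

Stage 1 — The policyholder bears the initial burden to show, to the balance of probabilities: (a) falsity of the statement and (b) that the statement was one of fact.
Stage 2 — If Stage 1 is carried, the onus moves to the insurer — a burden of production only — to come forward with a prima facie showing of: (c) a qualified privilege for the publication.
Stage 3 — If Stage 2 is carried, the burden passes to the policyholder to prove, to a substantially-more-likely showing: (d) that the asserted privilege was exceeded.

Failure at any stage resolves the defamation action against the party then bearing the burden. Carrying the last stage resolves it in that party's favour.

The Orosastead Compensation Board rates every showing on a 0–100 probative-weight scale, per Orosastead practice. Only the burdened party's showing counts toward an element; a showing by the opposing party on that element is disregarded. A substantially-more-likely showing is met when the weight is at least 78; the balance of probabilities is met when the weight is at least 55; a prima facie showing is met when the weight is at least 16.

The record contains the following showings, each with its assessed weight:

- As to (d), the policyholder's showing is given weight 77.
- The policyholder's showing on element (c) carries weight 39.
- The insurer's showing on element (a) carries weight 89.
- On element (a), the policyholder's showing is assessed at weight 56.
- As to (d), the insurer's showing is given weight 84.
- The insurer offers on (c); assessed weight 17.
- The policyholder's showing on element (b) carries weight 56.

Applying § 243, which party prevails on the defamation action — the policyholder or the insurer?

Stage 1 (policyholder, the balance of probabilities, weight is at least 55): (a) 56 (insurer's 89 disregarded) ≥ 55 — meets; (b) 56 ≥ 55 — meets.
  Stage 1 carried; the burden shifts to the insurer.
Stage 2 (insurer, a prima facie showing, weight is at least 16): (c) 17 (policyholder's 39 disregarded) ≥ 16 — meets.
  Stage 2 carried; the burden shifts to the policyholder.
Stage 3 (policyholder, a substantially-more-likely showing, weight is at least 78): (d) 77 (insurer's 84 disregarded) < 78 — fails.
  The policyholder does not carry Stage 3.
The analysis ends at Stage 3; the insurer prevails.

insurer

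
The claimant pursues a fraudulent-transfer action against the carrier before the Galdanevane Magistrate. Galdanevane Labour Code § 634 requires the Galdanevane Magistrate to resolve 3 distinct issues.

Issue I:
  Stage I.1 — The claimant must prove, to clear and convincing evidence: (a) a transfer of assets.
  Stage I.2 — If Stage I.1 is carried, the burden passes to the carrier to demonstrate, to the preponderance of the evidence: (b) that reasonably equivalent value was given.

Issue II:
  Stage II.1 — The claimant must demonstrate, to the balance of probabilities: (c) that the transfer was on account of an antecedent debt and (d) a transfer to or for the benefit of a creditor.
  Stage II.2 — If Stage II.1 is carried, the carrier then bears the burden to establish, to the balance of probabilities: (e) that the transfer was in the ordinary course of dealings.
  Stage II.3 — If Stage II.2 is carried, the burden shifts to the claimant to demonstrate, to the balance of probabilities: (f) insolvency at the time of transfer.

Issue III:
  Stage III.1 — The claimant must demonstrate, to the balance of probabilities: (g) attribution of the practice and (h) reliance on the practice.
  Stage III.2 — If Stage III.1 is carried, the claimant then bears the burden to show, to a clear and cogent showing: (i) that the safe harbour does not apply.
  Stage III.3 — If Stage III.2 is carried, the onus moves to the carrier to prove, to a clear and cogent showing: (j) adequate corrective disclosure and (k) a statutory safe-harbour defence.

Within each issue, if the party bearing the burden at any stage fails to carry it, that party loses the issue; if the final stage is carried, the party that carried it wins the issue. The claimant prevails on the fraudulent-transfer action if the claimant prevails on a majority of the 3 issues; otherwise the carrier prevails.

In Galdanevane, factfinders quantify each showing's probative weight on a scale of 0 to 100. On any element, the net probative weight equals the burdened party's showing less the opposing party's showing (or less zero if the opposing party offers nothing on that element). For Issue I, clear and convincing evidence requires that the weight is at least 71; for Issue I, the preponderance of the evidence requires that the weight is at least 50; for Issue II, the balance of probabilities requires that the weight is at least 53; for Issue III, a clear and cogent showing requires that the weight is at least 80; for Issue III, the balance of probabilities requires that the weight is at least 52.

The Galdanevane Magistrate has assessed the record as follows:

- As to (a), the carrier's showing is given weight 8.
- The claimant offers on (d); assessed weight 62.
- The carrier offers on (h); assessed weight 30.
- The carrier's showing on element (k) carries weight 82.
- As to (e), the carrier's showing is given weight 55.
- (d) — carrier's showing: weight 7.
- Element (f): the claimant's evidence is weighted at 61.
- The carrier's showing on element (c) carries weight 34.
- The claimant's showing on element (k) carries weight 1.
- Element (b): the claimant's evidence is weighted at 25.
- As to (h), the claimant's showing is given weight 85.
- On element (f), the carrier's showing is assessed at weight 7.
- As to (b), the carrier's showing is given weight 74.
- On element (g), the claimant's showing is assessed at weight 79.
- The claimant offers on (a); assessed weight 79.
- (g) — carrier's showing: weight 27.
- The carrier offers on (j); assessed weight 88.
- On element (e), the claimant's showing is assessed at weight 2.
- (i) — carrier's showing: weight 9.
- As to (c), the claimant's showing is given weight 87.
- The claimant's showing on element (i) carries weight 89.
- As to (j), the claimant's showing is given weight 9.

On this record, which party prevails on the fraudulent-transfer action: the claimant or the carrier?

— Issue I —
Stage I.1 (claimant, clear and convincing evidence, weight is at least 71): (a) net 79−8=71 ≥ 71 — meets.
  All elements met. The burden passes to the carrier.
Stage I.2 (carrier, the preponderance of the evidence, weight is at least 50): (b) net 74−25=49 < 50 — fails.
  Stage I.2 not carried; the carrier fails its burden.
So the claimant prevails on this issue.
— Issue II —
Stage II.1 (claimant, the balance of probabilities, weight is at least 53): (c) net 87−34=53 ≥ 53 — meets; (d) net 62−7=55 ≥ 53 — meets.
  Stage II.1 is satisfied; the onus moves to the carrier.
Stage II.2 (carrier, the balance of probabilities, weight is at least 53): (e) net 55−2=53 ≥ 53 — meets.
  Stage II.2 is satisfied; the onus moves to the claimant.
Stage II.3 (claimant, the balance of probabilities, weight is at least 53): (f) net 61−7=54 ≥ 53 — meets.
  Stage II.3 carried; the final stage is satisfied.
Every stage carried; the claimant prevails on this issue.
— Issue III —
Stage III.1 — burden on claimant; standard: the balance of probabilities (weight is at least 52).
    (g): 79 − 27 = 52 ≥ 52 [met]
    (h): 85 − 30 = 55 ≥ 52 [met]
  Stage III.1 is satisfied; the claimant continues to bear the burden.
Stage III.2 — burden on claimant; standard: a clear and cogent showing (weight is at least 80).
    (i): 89 − 9 = 80 ≥ 80 [met]
  All elements met. The burden passes to the carrier.
Stage III.3 — burden on carrier; standard: a clear and cogent showing (weight is at least 80).
    (j): 88 − 9 = 79 < 80 [not met]
    (k): 82 − 1 = 81 ≥ 80 [met]
  Not every element is met, so the carrier fails to carry Stage III.3.
The analysis ends at Stage III.3; the claimant prevails on this issue.
Per-issue: Issue I → claimant; Issue II → claimant; Issue III → claimant. The claimant must prevail on a majority of issues; overall, the claimant prevails.

claimant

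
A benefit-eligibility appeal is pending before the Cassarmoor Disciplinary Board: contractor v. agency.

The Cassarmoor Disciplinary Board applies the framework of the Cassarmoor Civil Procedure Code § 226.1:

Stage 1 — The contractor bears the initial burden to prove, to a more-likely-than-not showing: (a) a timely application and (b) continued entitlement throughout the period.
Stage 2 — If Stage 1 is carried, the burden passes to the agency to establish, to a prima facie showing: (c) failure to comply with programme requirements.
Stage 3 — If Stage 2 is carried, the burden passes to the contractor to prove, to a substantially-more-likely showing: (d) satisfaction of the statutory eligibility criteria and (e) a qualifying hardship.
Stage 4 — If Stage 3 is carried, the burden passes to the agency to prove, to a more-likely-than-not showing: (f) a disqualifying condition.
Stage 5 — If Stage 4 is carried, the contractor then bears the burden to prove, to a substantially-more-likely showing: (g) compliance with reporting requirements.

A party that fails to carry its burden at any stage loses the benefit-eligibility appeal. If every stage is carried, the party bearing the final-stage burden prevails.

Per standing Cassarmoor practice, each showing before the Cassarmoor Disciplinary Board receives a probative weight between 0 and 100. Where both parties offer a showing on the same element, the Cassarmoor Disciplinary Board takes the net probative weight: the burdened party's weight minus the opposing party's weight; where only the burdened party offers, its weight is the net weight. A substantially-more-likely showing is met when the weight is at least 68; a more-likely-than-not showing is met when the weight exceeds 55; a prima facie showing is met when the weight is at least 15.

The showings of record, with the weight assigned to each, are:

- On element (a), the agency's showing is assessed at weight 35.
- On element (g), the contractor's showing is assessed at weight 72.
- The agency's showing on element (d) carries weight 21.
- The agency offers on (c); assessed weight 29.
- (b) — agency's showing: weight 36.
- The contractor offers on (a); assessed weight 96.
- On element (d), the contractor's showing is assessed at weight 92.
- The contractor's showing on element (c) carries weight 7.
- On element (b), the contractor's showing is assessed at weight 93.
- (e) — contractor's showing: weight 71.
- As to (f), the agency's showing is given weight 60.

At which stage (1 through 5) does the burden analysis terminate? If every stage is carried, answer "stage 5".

stage 5

Stage 1 — burden on contractor; standard: a more-likely-than-not showing (weight exceeds 55).
    (a): 96 − 35 = 61 > 55 [met]
    (b): 93 − 36 = 57 > 55 [met]
  Stage 1 is satisfied; the onus moves to the agency.
Stage 2 — burden on agency; standard: a prima facie showing (weight is at least 15).
    (c): 29 − 7 = 22 ≥ 15 [met]
  The agency carries Stage 2; the contractor now bears the burden.
Stage 3 — burden on contractor; standard: a substantially-more-likely showing (weight is at least 68).
    (d): 92 − 21 = 71 ≥ 68 [met]
    (e): 71 ≥ 68 [met]
  All elements met. The burden passes to the agency.
Stage 4 — burden on agency; standard: a more-likely-than-not showing (weight exceeds 55).
    (f): 60 > 55 [met]
  The agency carries Stage 4; the contractor now bears the burden.
Stage 5 — burden on contractor; standard: a substantially-more-likely showing (weight is at least 68).
    (g): 72 ≥ 68 [met]
  All elements met at the final stage.
Every stage carried; the contractor prevails.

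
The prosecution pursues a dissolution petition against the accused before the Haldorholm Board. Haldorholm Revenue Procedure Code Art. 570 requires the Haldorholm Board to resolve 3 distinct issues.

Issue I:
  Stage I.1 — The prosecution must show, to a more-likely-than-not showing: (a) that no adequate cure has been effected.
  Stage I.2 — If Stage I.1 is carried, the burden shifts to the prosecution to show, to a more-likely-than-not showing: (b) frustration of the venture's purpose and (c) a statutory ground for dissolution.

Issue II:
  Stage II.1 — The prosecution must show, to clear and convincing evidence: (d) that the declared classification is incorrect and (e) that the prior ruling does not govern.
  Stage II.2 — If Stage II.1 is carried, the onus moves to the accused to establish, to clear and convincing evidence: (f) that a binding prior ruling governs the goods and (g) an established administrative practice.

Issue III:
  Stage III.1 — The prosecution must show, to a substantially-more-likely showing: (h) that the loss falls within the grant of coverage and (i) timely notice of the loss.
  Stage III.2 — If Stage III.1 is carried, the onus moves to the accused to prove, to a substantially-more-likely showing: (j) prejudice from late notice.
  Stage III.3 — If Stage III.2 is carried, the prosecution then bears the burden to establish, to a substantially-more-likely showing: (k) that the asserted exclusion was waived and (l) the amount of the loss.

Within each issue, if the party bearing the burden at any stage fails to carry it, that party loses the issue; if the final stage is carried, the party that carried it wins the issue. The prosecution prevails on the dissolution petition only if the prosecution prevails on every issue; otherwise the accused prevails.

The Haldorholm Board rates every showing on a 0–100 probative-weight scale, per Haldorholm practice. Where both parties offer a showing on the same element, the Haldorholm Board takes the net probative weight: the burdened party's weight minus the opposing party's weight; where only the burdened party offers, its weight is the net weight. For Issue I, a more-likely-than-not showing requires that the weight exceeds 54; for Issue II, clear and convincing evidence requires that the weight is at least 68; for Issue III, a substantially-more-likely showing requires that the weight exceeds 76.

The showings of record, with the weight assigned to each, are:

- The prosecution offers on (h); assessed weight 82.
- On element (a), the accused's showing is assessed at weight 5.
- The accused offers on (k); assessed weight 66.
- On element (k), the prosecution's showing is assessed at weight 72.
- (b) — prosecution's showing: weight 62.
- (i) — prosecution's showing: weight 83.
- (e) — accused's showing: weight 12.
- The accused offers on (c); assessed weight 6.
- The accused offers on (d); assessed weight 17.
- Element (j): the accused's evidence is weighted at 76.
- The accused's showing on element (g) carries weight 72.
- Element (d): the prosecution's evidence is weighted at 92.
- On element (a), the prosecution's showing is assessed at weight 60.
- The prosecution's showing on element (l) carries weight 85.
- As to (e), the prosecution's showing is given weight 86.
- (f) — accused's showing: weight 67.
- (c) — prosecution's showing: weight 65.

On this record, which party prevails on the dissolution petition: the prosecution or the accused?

prosecution

— Issue I —
Stage I.1 (prosecution, a more-likely-than-not showing, weight exceeds 54): (a) net 60−5=55 > 54 — meets.
  All elements met. The prosecution retains the burden for Stage I.2.
Stage I.2 (prosecution, a more-likely-than-not showing, weight exceeds 54): (b) 62 > 54 — meets; (c) net 65−6=59 > 54 — meets.
  The prosecution carries the last stage.
With every stage satisfied, the prosecution prevails on this issue.
— Issue II —
Stage II.1 (prosecution, clear and convincing evidence, weight is at least 68): (d) net 92−17=75 ≥ 68 — meets; (e) net 86−12=74 ≥ 68 — meets.
  Stage II.1 is satisfied; the onus moves to the accused.
Stage II.2 (accused, clear and convincing evidence, weight is at least 68): (f) 67 < 68 — fails; (g) 72 ≥ 68 — meets.
  Stage II.2 not carried; the accused fails its burden.
The analysis ends at Stage II.2; the prosecution prevails on this issue.
— Issue III —
At Stage III.1 the prosecution must meet a substantially-more-likely showing (weight exceeds 76): on (h) the weight is 82, which does exceed 76, so (h) meets the standard; on (i) the weight is 83, which does exceed 76, so (i) meets the standard.
  Stage III.1 is satisfied; the onus moves to the accused.
At Stage III.2 the accused must meet a substantially-more-likely showing (weight exceeds 76): on (j) the weight is 76, ≤ 76, so (j) does not meet the standard.
  Stage III.2 not carried; the accused fails its burden.
The prosecution prevails on this issue.
Per-issue: Issue I → prosecution; Issue II → prosecution; Issue III → prosecution. The prosecution must prevail on every issue; overall, the prosecution prevails.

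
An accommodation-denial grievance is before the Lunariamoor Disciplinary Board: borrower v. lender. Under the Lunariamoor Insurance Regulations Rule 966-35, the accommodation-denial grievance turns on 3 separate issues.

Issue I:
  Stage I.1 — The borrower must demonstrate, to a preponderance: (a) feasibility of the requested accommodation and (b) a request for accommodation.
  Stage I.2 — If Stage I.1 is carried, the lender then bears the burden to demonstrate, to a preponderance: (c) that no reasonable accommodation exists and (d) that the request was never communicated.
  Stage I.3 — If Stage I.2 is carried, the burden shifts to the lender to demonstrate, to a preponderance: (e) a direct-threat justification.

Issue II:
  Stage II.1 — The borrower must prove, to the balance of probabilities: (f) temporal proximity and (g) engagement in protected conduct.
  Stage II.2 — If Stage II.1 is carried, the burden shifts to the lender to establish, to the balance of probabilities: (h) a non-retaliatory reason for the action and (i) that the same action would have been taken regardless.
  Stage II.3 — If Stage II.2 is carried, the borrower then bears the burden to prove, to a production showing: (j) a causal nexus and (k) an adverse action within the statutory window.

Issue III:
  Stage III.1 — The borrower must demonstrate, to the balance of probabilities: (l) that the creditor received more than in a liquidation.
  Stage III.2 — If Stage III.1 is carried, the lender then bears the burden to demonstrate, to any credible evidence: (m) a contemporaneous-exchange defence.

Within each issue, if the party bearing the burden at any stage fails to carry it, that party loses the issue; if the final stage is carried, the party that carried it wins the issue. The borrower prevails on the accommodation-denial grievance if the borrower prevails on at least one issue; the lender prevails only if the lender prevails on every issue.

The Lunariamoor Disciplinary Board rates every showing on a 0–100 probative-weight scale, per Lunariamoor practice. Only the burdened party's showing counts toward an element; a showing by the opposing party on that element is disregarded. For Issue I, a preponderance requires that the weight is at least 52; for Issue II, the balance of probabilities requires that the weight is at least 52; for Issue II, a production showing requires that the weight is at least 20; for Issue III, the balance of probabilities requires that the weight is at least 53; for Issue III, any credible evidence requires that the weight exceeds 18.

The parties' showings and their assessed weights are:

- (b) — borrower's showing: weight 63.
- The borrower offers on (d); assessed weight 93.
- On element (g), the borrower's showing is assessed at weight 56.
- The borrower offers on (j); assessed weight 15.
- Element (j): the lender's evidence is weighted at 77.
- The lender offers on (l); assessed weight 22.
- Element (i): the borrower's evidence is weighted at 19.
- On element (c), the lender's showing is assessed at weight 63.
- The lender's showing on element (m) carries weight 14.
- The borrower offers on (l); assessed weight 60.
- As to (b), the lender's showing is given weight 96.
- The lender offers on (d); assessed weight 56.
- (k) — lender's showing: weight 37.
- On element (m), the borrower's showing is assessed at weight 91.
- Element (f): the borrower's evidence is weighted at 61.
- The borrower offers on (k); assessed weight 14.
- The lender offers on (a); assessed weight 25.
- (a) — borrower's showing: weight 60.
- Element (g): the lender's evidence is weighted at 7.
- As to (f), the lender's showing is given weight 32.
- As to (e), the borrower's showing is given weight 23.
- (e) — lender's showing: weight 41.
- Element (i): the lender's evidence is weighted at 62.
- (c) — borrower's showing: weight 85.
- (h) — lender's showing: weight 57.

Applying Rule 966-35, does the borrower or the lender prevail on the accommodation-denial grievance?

borrower

— Issue I —
Stage I.1 (borrower, a preponderance, weight is at least 52): (a) 60 (lender's 25 disregarded) ≥ 52 — meets; (b) 63 (lender's 96 disregarded) ≥ 52 — meets.
  Stage I.1 is satisfied; the onus moves to the lender.
Stage I.2 (lender, a preponderance, weight is at least 52): (c) 63 (borrower's 85 disregarded) ≥ 52 — meets; (d) 56 (borrower's 93 disregarded) ≥ 52 — meets.
  Stage I.2 carried; the burden remains with the lender.
Stage I.3 (lender, a preponderance, weight is at least 52): (e) 41 (borrower's 23 disregarded) < 52 — fails.
  Not every element is met, so the lender fails to carry Stage I.3.
The analysis ends at Stage I.3; the borrower prevails on this issue.
— Issue II —
At Stage II.1 the borrower must meet the balance of probabilities (weight is at least 52): on (f) the weight is 61 (the lender's 32 is given no effect), ≥ 52, so (f) meets the standard; on (g) the weight is 56 (the lender's 7 is given no effect), ≥ 52, so (g) meets the standard.
  All elements met. The burden passes to the lender.
At Stage II.2 the lender must meet the balance of probabilities (weight is at least 52): on (h) the weight is 57, ≥ 52, so (h) meets the standard; on (i) the weight is 62 (the borrower's 19 is given no effect), which does reach 52, so (i) meets the standard.
  Stage II.2 is satisfied; the onus moves to the borrower.
At Stage II.3 the borrower must meet a production showing (weight is at least 20): on (j) the weight is 15 (the lender's 77 is given no effect), which does not reach 20, so (j) does not meet the standard; on (k) the weight is 14 (the lender's 37 is given no effect), < 20, so (k) does not meet the standard.
  Not every element is met, so the borrower fails to carry Stage II.3.
The analysis ends at Stage II.3; the lender prevails on this issue.
— Issue III —
Stage III.1 (borrower, the balance of probabilities, weight is at least 53): (l) 60 (lender's 22 disregarded) ≥ 53 — meets.
  Stage III.1 is satisfied; the onus moves to the lender.
Stage III.2 (lender, any credible evidence, weight exceeds 18): (m) 14 (borrower's 91 disregarded) ≤ 18 — fails.
  Not every element is met, so the lender fails to carry Stage III.2.
The borrower prevails on this issue.
Per-issue: Issue I → borrower; Issue II → lender; Issue III → borrower. The borrower must prevail on at least one issue; overall, the borrower prevails.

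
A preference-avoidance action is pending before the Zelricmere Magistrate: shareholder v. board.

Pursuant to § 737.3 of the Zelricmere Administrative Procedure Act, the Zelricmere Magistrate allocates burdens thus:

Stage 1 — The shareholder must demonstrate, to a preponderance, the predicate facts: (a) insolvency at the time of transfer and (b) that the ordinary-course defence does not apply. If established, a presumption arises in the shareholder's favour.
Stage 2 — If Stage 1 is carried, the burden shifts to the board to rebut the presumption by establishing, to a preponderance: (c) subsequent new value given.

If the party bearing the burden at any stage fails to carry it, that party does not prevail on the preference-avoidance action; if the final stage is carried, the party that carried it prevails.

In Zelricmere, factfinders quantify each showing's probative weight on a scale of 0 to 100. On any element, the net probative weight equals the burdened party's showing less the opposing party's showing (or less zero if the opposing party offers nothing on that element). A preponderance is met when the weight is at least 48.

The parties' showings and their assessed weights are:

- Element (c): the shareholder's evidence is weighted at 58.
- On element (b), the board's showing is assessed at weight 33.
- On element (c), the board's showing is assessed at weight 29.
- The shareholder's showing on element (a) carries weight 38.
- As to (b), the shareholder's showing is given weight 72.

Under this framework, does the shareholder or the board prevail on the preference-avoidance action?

At Stage 1 the shareholder must meet a preponderance (weight is at least 48): on (a) the weight is 38, < 48, so (a) does not meet the standard; on (b) the weight is 72 less the opposing 33 gives net 39, which does not reach 48, so (b) does not meet the standard.
  Not every element is met, so the shareholder fails to carry Stage 1.
The analysis ends at Stage 1; the board prevails.

board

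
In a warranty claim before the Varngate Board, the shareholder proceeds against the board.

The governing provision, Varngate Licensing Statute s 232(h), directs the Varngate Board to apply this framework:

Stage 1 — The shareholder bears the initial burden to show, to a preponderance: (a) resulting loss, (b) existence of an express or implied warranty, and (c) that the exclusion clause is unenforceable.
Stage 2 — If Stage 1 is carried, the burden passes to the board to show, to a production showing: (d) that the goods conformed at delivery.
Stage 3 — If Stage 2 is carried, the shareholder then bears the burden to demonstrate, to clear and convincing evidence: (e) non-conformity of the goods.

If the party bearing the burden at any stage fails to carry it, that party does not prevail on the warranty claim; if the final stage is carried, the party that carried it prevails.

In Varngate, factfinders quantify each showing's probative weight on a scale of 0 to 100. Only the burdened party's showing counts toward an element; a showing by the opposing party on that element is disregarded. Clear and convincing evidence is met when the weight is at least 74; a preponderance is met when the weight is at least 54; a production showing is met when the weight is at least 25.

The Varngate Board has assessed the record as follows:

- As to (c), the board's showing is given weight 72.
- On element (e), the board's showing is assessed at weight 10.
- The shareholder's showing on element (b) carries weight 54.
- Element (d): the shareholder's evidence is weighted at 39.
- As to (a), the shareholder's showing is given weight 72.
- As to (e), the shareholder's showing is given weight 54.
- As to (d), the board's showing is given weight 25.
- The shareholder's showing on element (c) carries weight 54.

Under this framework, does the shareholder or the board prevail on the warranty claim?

At Stage 1 the shareholder must meet a preponderance (weight is at least 54): on (a) the weight is 72, ≥ 54, so (a) meets the standard; on (b) the weight is 54, which does reach 54, so (b) meets the standard; on (c) the weight is 54 (the board's 72 is given no effect), ≥ 54, so (c) meets the standard.
  Stage 1 carried; the burden shifts to the board.
At Stage 2 the board must meet a production showing (weight is at least 25): on (d) the weight is 25 (the shareholder's 39 is given no effect), which does reach 25, so (d) meets the standard.
  Stage 2 is satisfied; the onus moves to the shareholder.
At Stage 3 the shareholder must meet clear and convincing evidence (weight is at least 74): on (e) the weight is 54 (the board's 10 is given no effect), < 74, so (e) does not meet the standard.
  The shareholder does not carry Stage 3.
The analysis ends at Stage 3; the board prevails.

board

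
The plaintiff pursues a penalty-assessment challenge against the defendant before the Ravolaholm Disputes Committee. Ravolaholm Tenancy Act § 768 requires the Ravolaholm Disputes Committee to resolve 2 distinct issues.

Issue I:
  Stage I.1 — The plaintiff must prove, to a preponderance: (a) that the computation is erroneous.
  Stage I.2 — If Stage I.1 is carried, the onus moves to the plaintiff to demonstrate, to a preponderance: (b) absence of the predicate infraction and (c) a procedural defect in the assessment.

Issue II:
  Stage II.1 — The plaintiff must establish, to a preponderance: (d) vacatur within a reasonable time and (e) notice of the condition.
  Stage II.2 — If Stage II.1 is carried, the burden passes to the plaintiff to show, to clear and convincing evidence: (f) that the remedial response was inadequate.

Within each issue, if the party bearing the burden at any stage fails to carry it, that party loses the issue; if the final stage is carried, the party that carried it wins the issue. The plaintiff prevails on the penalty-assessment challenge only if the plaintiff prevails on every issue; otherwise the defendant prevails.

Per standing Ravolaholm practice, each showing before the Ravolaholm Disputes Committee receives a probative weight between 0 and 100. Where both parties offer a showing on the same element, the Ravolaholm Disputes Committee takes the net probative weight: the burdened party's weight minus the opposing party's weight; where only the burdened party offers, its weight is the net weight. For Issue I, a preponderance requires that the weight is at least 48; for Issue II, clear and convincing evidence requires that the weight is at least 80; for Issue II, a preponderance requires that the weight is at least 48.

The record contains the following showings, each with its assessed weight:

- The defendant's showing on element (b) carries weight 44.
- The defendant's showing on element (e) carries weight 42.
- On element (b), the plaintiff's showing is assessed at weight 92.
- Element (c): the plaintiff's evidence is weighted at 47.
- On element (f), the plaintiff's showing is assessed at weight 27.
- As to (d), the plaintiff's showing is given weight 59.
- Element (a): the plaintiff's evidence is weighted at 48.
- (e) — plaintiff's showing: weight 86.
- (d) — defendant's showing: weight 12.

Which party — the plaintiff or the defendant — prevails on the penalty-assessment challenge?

— Issue I —
Stage I.1 (plaintiff, a preponderance, weight is at least 48): (a) 48 ≥ 48 — meets.
  All elements met. The plaintiff retains the burden for Stage I.2.
Stage I.2 (plaintiff, a preponderance, weight is at least 48): (b) net 92−44=48 ≥ 48 — meets; (c) 47 < 48 — fails.
  Not every element is met, so the plaintiff fails to carry Stage I.2.
The defendant prevails on this issue.
— Issue II —
Stage II.1 (plaintiff, a preponderance, weight is at least 48): (d) net 59−12=47 < 48 — fails; (e) net 86−42=44 < 48 — fails.
  Stage II.1 not carried; the plaintiff fails its burden.
The defendant prevails on this issue.
Per-issue: Issue I → defendant; Issue II → defendant. The plaintiff must prevail on every issue; overall, the defendant prevails.

defendant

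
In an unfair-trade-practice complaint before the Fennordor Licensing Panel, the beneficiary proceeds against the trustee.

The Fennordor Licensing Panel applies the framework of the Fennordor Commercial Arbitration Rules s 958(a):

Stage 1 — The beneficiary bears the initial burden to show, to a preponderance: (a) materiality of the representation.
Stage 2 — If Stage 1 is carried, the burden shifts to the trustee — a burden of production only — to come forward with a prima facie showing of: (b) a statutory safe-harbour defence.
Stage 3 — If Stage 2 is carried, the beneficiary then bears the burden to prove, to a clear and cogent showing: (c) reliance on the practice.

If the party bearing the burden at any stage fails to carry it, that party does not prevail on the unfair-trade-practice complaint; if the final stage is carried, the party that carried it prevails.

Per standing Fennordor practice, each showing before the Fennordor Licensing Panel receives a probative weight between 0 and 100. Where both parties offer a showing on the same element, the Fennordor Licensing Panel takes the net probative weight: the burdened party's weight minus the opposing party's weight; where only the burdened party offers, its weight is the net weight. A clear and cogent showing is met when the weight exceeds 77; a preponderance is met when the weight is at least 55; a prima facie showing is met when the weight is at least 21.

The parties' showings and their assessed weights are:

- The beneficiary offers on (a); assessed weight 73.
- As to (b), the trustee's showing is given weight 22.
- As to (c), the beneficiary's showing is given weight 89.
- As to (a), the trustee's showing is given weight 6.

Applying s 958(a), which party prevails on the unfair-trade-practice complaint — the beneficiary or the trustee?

beneficiary

Stage 1 — burden on beneficiary; standard: a preponderance (weight is at least 55).
    (a): 73 − 6 = 67 ≥ 55 [met]
  Stage 1 carried; the burden shifts to the trustee.
Stage 2 — burden on trustee; standard: a prima facie showing (weight is at least 21).
    (b): 22 ≥ 21 [met]
  Stage 2 carried; the burden shifts to the beneficiary.
Stage 3 — burden on beneficiary; standard: a clear and cogent showing (weight exceeds 77).
    (c): 89 > 77 [met]
  Stage 3 carried; the final stage is satisfied.
All stages carried — the beneficiary prevails.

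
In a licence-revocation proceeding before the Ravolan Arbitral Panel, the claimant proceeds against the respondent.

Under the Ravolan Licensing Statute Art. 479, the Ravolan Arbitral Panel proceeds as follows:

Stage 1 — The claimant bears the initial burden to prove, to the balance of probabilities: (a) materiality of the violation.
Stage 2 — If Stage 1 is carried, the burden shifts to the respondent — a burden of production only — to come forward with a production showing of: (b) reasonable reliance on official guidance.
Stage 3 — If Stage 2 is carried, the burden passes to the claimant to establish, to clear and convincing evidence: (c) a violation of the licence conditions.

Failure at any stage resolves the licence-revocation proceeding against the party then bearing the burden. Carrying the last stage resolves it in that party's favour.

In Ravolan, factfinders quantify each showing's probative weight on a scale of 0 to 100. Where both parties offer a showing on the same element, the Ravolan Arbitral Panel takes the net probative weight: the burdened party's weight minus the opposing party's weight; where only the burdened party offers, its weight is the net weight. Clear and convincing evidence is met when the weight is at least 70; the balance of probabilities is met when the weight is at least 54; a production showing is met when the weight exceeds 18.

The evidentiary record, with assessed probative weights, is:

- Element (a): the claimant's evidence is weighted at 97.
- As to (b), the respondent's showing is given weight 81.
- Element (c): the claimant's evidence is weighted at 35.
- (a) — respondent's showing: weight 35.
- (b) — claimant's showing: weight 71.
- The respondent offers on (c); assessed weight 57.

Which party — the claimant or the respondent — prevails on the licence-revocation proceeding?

claimant

Stage 1 (claimant, the balance of probabilities, weight is at least 54): (a) net 97−35=62 ≥ 54 — meets.
  Stage 1 carried; the burden shifts to the respondent.
Stage 2 (respondent, a production showing, weight exceeds 18): (b) net 81−71=10 ≤ 18 — fails.
  The respondent does not carry Stage 2.
The claimant prevails.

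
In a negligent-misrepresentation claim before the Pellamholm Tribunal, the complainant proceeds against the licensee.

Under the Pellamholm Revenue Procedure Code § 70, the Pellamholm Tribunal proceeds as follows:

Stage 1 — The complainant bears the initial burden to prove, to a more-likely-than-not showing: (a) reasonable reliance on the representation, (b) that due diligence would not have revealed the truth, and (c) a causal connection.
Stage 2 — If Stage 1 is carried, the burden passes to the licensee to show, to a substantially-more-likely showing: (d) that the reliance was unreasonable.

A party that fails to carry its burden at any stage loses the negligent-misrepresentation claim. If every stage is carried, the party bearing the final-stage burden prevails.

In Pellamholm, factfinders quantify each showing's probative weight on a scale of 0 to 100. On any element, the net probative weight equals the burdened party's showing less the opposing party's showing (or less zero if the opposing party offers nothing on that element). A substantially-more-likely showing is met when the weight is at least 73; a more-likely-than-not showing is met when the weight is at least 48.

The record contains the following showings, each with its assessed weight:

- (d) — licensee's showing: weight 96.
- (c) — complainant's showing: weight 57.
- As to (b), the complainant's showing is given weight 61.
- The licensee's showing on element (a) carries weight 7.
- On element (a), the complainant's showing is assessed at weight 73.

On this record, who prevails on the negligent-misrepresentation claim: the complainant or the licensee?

At Stage 1 the complainant must meet a more-likely-than-not showing (weight is at least 48): on (a) the weight is 73 less the opposing 7 gives net 66, which does reach 48, so (a) meets the standard; on (b) the weight is 61, ≥ 48, so (b) meets the standard; on (c) the weight is 57, ≥ 48, so (c) meets the standard.
  All elements met. The burden passes to the licensee.
At Stage 2 the licensee must meet a substantially-more-likely showing (weight is at least 73): on (d) the weight is 96, which does reach 73, so (d) meets the standard.
  Stage 2 carried; the final stage is satisfied.
Every stage carried; the licensee prevails.

licensee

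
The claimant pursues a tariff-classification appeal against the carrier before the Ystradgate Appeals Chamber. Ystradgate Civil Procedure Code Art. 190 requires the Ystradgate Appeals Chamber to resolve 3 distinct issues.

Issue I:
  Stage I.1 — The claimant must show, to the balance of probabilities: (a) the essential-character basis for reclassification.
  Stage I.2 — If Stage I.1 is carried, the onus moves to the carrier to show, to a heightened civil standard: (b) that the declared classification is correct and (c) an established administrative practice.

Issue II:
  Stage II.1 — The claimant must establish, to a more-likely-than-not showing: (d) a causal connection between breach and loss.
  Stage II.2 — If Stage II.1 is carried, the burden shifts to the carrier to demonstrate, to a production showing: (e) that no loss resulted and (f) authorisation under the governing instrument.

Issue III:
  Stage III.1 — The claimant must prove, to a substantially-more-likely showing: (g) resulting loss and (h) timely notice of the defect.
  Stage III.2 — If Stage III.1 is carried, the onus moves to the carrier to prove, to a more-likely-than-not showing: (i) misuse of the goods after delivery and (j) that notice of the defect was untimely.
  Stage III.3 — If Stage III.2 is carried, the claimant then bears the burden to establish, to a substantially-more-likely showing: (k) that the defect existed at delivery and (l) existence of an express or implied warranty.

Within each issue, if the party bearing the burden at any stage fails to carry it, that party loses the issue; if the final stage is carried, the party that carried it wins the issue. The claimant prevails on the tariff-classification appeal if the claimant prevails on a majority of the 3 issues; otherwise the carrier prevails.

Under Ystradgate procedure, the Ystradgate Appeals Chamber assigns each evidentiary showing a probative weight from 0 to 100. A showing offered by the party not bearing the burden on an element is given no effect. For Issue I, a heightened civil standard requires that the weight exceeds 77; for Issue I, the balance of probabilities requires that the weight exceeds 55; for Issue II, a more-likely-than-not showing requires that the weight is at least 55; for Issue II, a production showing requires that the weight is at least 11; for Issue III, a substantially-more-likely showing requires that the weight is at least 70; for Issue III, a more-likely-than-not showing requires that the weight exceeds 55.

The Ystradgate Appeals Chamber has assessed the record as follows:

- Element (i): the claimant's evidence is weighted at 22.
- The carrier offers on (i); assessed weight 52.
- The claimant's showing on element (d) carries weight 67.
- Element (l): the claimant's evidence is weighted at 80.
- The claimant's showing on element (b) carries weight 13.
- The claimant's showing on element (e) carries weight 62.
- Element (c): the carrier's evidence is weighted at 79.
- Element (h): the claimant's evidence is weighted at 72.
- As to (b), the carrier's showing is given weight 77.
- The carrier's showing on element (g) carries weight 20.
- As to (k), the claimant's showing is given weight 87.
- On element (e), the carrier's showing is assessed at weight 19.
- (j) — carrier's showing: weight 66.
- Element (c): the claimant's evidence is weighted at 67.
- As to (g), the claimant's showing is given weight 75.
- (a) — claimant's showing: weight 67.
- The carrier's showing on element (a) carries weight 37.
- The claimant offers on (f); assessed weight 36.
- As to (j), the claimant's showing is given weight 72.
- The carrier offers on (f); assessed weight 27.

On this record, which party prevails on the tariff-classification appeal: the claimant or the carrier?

claimant

— Issue I —
Stage I.1 (claimant, the balance of probabilities, weight exceeds 55): (a) 67 (carrier's 37 disregarded) > 55 — meets.
  All elements met. The burden passes to the carrier.
Stage I.2 (carrier, a heightened civil standard, weight exceeds 77): (b) 77 (claimant's 13 disregarded) ≤ 77 — fails; (c) 79 (claimant's 67 disregarded) > 77 — meets.
  The carrier does not carry Stage I.2.
So the claimant prevails on this issue.
— Issue II —
Stage II.1 — burden on claimant; standard: a more-likely-than-not showing (weight is at least 55).
    (d): 67 ≥ 55 [met]
  Stage II.1 carried; the burden shifts to the carrier.
Stage II.2 — burden on carrier; standard: a production showing (weight is at least 11).
    (e): 19 (claimant's 62 disregarded) ≥ 11 [met]
    (f): 27 (claimant's 36 disregarded) ≥ 11 [met]
  All elements met at the final stage.
All stages carried — the carrier prevails on this issue.
— Issue III —
At Stage III.1 the claimant must meet a substantially-more-likely showing (weight is at least 70): on (g) the weight is 75 (the carrier's 20 is given no effect), ≥ 70, so (g) meets the standard; on (h) the weight is 72, ≥ 70, so (h) meets the standard.
  The claimant carries Stage III.1; the carrier now bears the burden.
At Stage III.2 the carrier must meet a more-likely-than-not showing (weight exceeds 55): on (i) the weight is 52 (the claimant's 22 is given no effect), ≤ 55, so (i) does not meet the standard; on (j) the weight is 66 (the claimant's 72 is given no effect), which does exceed 55, so (j) meets the standard.
  Stage III.2 not carried; the carrier fails its burden.
The analysis ends at Stage III.2; the claimant prevails on this issue.
Per-issue: Issue I → claimant; Issue II → carrier; Issue III → claimant. The claimant must prevail on a majority of issues; overall, the claimant prevails.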